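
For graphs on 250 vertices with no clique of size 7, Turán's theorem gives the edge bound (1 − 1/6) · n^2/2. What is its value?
Turán density bound = (5/6) · 250^2/2 = 78125/3 ≈ 26041.6667

Turán's theorem: ex(n, K_{r+1}) is achieved by the complete r-partite Turán graph T(n, r) with parts as balanced as possible, and is at most (1 − 1/r) · n^2/2. For r = 6, n = 250: the density bound is (5/6) · 62500/2 = 78125/3 ≈ 26041.6667. The integer-valued extremum is e(T(250, 6)) = 26041, which is strictly less than the density bound 78125/3 since 6 ∤ 250 (the parts of T(250, 6) cannot all be equal).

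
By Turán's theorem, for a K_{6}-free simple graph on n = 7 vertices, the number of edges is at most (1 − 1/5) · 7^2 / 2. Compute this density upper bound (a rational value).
Turán density bound = (4/5) · 7^2/2 = 98/5 ≈ 19.6

Turán's theorem: ex(n, K_{r+1}) is achieved by the complete r-partite Turán graph T(n, r) with parts as balanced as possible, and is at most (1 − 1/r) · n^2/2. For r = 5, n = 7: the density bound is (4/5) · 49/2 = 98/5 ≈ 19.6. The integer-valued extremum is e(T(7, 5)) = 19, which is strictly less than the density bound 98/5 since 5 ∤ 7 (the parts of T(7, 5) cannot all be equal).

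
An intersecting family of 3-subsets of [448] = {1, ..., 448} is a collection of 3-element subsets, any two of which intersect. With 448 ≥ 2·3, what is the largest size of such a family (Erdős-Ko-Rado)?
max |F| = C(447, 2) = 99681

Erdős-Ko-Rado (1961): when n ≥ 2k, max |F| = C(n−1, k−1). The bound is attained by the star {A : i ∈ A} for any fixed i ∈ [n]. Here C(448−1, 3−1) = C(447, 2) = 99681.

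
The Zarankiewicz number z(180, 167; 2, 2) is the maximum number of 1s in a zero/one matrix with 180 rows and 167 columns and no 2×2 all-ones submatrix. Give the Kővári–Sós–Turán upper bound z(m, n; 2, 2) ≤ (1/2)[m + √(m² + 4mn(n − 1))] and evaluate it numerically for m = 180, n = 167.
z(180, 167; 2, 2) ≤ (1/2)[180 + √(180² + 4·180·167·166)] = (1/2)[180 + √19992240] = 2325.6341

Kővári–Sós–Turán: let r_1, ..., r_180 be the row sums and z = Σ r_i the total number of 1s. Each pair of columns can share at most one row with both entries 1 (else a 2×2 all-ones block appears), so Σ_i C(r_i, 2) ≤ C(167, 2) = 13861. By convexity Σ_i C(r_i, 2) ≥ 180·C(z/180, 2) = z(z − 180)/(2·180), giving z² − 180z − 180·167·166 ≤ 0 and hence z ≤ (1/2)[180 + √(32400 + 4·4989960)] = (1/2)[180 + √19992240] ≈ (1/2)(180 + 4471.2683) = 2325.6341.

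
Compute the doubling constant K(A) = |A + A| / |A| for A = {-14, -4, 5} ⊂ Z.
K = |A + A| / |A| = 6/3 = 2

Enumerate A + A = {a + b : a, b ∈ A}. With |A| = 3, there are |A|^2 = 9 ordered sum pairs; collecting distinct values, A + A = {-28, -18, -9, -8, 1, 10}, so |A + A| = 6. Thus K = 6/3 = 2. For comparison, the minimum possible |A + A| over all 3-element sets is 2·3 − 1 = 5 (so min K = 5/3), attained only by arithmetic progressions.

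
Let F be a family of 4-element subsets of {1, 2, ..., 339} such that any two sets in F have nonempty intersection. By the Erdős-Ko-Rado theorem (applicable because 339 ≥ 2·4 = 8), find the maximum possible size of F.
max |F| = C(338, 3) = 6378736

The Erdős-Ko-Rado theorem states: for n ≥ 2k, an intersecting family of k-subsets of an n-element set has size at most C(n − 1, k − 1), with equality for 'star' families {A ⊆ [n] : |A| = k, i ∈ A} (fix an element i). For n = 339, k = 4: C(338, 3) = 6378736.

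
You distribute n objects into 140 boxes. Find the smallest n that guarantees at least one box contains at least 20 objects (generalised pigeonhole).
n = (20 − 1)·140 + 1 = 2661

By the generalised pigeonhole principle, to guarantee some box contains ≥ r objects we need more than (r − 1) · k objects total. Threshold: n = (r − 1) · k + 1. With r = 20 and k = 140: n = 19 · 140 + 1 = 2660 + 1 = 2661. For n = 2660 = 19 · 140, we can put exactly 19 objects in every box, avoiding 20 in any single one — so 2661 is tight.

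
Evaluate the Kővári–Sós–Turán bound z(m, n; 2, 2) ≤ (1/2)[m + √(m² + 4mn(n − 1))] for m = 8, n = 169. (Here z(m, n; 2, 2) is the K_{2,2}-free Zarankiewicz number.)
z(8, 169; 2, 2) ≤ (1/2)[8 + √(8² + 4·8·169·168)] = (1/2)[8 + √908608] = 480.6047

Kővári–Sós–Turán: let r_1, ..., r_8 be the row sums and z = Σ r_i the total number of 1s. Each pair of columns can share at most one row with both entries 1 (else a 2×2 all-ones block appears), so Σ_i C(r_i, 2) ≤ C(169, 2) = 14196. By convexity Σ_i C(r_i, 2) ≥ 8·C(z/8, 2) = z(z − 8)/(2·8), giving z² − 8z − 8·169·168 ≤ 0 and hence z ≤ (1/2)[8 + √(64 + 4·227136)] = (1/2)[8 + √908608] ≈ (1/2)(8 + 953.2093) = 480.6047.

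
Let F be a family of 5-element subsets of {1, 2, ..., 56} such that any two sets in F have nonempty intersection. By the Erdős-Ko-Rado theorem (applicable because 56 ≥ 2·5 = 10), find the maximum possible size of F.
max |F| = C(55, 4) = 341055

Erdős-Ko-Rado (1961): when n ≥ 2k, max |F| = C(n−1, k−1). The bound is attained by the star {A : i ∈ A} for any fixed i ∈ [n]. Here C(56−1, 5−1) = C(55, 4) = 341055.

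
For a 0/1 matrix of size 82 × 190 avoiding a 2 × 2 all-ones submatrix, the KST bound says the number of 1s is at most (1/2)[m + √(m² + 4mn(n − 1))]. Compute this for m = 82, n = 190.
z(82, 190; 2, 2) ≤ (1/2)[82 + √(82² + 4·82·190·189)] = (1/2)[82 + √11785204] = 1757.4792

Kővári–Sós–Turán: let r_1, ..., r_82 be the row sums and z = Σ r_i the total number of 1s. Each pair of columns can share at most one row with both entries 1 (else a 2×2 all-ones block appears), so Σ_i C(r_i, 2) ≤ C(190, 2) = 17955. By convexity Σ_i C(r_i, 2) ≥ 82·C(z/82, 2) = z(z − 82)/(2·82), giving z² − 82z − 82·190·189 ≤ 0 and hence z ≤ (1/2)[82 + √(6724 + 4·2944620)] = (1/2)[82 + √11785204] ≈ (1/2)(82 + 3432.9585) = 1757.4792.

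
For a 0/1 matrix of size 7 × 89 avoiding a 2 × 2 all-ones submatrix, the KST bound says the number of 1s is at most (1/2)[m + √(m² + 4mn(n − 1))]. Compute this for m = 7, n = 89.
z(7, 89; 2, 2) ≤ (1/2)[7 + √(7² + 4·7·89·88)] = (1/2)[7 + √219345] = 237.6714

Kővári–Sós–Turán: let r_1, ..., r_7 be the row sums and z = Σ r_i the total number of 1s. Each pair of columns can share at most one row with both entries 1 (else a 2×2 all-ones block appears), so Σ_i C(r_i, 2) ≤ C(89, 2) = 3916. By convexity Σ_i C(r_i, 2) ≥ 7·C(z/7, 2) = z(z − 7)/(2·7), giving z² − 7z − 7·89·88 ≤ 0 and hence z ≤ (1/2)[7 + √(49 + 4·54824)] = (1/2)[7 + √219345] ≈ (1/2)(7 + 468.3428) = 237.6714.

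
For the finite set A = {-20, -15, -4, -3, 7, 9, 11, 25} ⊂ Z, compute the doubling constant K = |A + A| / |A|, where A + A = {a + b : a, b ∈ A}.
K = |A + A| / |A| = 31/8

Enumerate A + A = {a + b : a, b ∈ A}. With |A| = 8, there are |A|^2 = 64 ordered sum pairs; collecting distinct values, A + A = {-40, -35, -30, -24, -23, -19, -18, -13, -11, -9, -8, -7, -6, -4, 3, 4, 5, 6, 7, 8, 10, 14, 16, 18, 20, 21, 22, 32, 34, 36, 50}, so |A + A| = 31. Thus K = 31/8. For comparison, the minimum possible |A + A| over all 8-element sets is 2·8 − 1 = 15 (so min K = 15/8), attained only by arithmetic progressions.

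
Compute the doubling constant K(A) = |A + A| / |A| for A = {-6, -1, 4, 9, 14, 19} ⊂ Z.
K = |A + A| / |A| = 11/6

Enumerate A + A = {a + b : a, b ∈ A}. With |A| = 6, there are |A|^2 = 36 ordered sum pairs; collecting distinct values, A + A = {-12, -7, -2, 3, 8, 13, 18, 23, 28, 33, 38}, so |A + A| = 11. Thus K = 11/6. Here |A + A| = 2|A| − 1 = 11, the minimum possible — so K = 11/6 is minimal, which holds iff A is an arithmetic progression.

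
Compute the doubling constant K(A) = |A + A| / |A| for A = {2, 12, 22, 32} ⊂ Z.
K = |A + A| / |A| = 7/4

Enumerate A + A = {a + b : a, b ∈ A}. With |A| = 4, there are |A|^2 = 16 ordered sum pairs; collecting distinct values, A + A = {4, 14, 24, 34, 44, 54, 64}, so |A + A| = 7. Thus K = 7/4. Here |A + A| = 2|A| − 1 = 7, the minimum possible — so K = 7/4 is minimal, which holds iff A is an arithmetic progression.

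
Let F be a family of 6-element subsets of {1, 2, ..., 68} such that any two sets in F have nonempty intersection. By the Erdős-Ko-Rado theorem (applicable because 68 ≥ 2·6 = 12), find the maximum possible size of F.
max |F| = C(67, 5) = 9657648

The Erdős-Ko-Rado theorem states: for n ≥ 2k, an intersecting family of k-subsets of an n-element set has size at most C(n − 1, k − 1), with equality for 'star' families {A ⊆ [n] : |A| = k, i ∈ A} (fix an element i). For n = 68, k = 6: C(67, 5) = 9657648.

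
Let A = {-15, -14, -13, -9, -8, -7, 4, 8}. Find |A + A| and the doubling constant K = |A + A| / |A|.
K = |A + A| / |A| = 29/8

Enumerate A + A = {a + b : a, b ∈ A}. With |A| = 8, there are |A|^2 = 64 ordered sum pairs; collecting distinct values, A + A = {-30, -29, -28, -27, -26, -24, -23, -22, -21, -20, -18, -17, -16, -15, -14, -11, -10, -9, -7, -6, -5, -4, -3, -1, 0, 1, 8, 12, 16}, so |A + A| = 29. Thus K = 29/8. For comparison, the minimum possible |A + A| over all 8-element sets is 2·8 − 1 = 15 (so min K = 15/8), attained only by arithmetic progressions.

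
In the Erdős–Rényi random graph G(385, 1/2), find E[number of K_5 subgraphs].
E[# K_5] = C(385, 5) · (1/2)^C(5, 2) = 68674865952 / 2^10 = 2146089561/32 = 67065298.78125

For each 5-subset S of vertices (there are C(385, 5) = 68674865952 such S), let X_S = 1 if S induces a K_5 (all C(5, 2) = 10 edges present). Then P(X_S = 1) = (1/2)^10 = 1/1024. By linearity of expectation, E[# K_5] = C(385, 5) · (1/2)^10 = 68674865952 / 1024 = 2146089561/32 = 67065298.78125.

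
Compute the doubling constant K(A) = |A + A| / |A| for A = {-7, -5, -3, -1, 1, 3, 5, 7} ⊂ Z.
K = |A + A| / |A| = 15/8

Enumerate A + A = {a + b : a, b ∈ A}. With |A| = 8, there are |A|^2 = 64 ordered sum pairs; collecting distinct values, A + A = {-14, -12, -10, -8, -6, -4, -2, 0, 2, 4, 6, 8, 10, 12, 14}, so |A + A| = 15. Thus K = 15/8. Here |A + A| = 2|A| − 1 = 15, the minimum possible — so K = 15/8 is minimal, which holds iff A is an arithmetic progression.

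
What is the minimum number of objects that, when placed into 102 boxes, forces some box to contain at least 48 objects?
n = (48 − 1)·102 + 1 = 4795

By the generalised pigeonhole principle, to guarantee some box contains ≥ r objects we need more than (r − 1) · k objects total. Threshold: n = (r − 1) · k + 1. With r = 48 and k = 102: n = 47 · 102 + 1 = 4794 + 1 = 4795. For n = 4794 = 47 · 102, we can put exactly 47 objects in every box, avoiding 48 in any single one — so 4795 is tight.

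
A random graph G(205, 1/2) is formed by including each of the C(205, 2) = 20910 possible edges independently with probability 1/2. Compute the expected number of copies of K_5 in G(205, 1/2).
E[# K_5] = C(205, 5) · (1/2)^C(5, 2) = 2872408791 / 2^10 ≈ 2805086.709961

For each 5-subset S of vertices (there are C(205, 5) = 2872408791 such S), let X_S = 1 if S induces a K_5 (all C(5, 2) = 10 edges present). Then P(X_S = 1) = (1/2)^10 = 1/1024. By linearity of expectation, E[# K_5] = C(205, 5) · (1/2)^10 = 2872408791 / 1024 ≈ 2805086.709961.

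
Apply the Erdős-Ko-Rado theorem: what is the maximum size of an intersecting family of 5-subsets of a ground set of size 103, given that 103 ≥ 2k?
max |F| = C(102, 4) = 4249575

Erdős-Ko-Rado (1961): when n ≥ 2k, max |F| = C(n−1, k−1). The bound is attained by the star {A : i ∈ A} for any fixed i ∈ [n]. Here C(103−1, 5−1) = C(102, 4) = 4249575.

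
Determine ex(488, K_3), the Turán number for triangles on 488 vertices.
ex(488, K_3) = ⌊488^2/4⌋ = 59536

Mantel (1907): a triangle-free graph on n vertices has at most ⌊n^2/4⌋ edges, with equality for the complete bipartite graph K_{⌊n/2⌋, ⌈n/2⌉}. For n = 488: ⌊488^2/4⌋ = ⌊238144/4⌋ = 59536. The extremal graph is K_{244, 244}, which has 244·244 = 59536 edges.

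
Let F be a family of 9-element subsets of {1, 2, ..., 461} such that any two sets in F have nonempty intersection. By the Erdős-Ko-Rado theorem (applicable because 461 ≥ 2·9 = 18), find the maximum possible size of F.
max |F| = C(460, 8) = 46769418051435495

The Erdős-Ko-Rado theorem states: for n ≥ 2k, an intersecting family of k-subsets of an n-element set has size at most C(n − 1, k − 1), with equality for 'star' families {A ⊆ [n] : |A| = k, i ∈ A} (fix an element i). For n = 461, k = 9: C(460, 8) = 46769418051435495.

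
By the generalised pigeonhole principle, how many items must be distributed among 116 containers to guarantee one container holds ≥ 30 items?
n = (30 − 1)·116 + 1 = 3365

By the generalised pigeonhole principle, to guarantee some box contains ≥ r objects we need more than (r − 1) · k objects total. Threshold: n = (r − 1) · k + 1. With r = 30 and k = 116: n = 29 · 116 + 1 = 3364 + 1 = 3365. For n = 3364 = 29 · 116, we can put exactly 29 objects in every box, avoiding 30 in any single one — so 3365 is tight.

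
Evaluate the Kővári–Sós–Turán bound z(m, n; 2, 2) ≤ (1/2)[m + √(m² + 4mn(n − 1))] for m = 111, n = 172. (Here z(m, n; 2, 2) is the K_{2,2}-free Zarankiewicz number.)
z(111, 172; 2, 2) ≤ (1/2)[111 + √(111² + 4·111·172·171)] = (1/2)[111 + √13071249] = 1863.2091

Kővári–Sós–Turán: let r_1, ..., r_111 be the row sums and z = Σ r_i the total number of 1s. Each pair of columns can share at most one row with both entries 1 (else a 2×2 all-ones block appears), so Σ_i C(r_i, 2) ≤ C(172, 2) = 14706. By convexity Σ_i C(r_i, 2) ≥ 111·C(z/111, 2) = z(z − 111)/(2·111), giving z² − 111z − 111·172·171 ≤ 0 and hence z ≤ (1/2)[111 + √(12321 + 4·3264732)] = (1/2)[111 + √13071249] ≈ (1/2)(111 + 3615.4182) = 1863.2091.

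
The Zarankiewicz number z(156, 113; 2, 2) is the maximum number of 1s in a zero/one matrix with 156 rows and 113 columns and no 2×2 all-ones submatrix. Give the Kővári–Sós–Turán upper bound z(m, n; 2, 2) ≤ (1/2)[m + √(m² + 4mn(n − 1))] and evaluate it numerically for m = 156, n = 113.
z(156, 113; 2, 2) ≤ (1/2)[156 + √(156² + 4·156·113·112)] = (1/2)[156 + √7921680] = 1485.274

Kővári–Sós–Turán: let r_1, ..., r_156 be the row sums and z = Σ r_i the total number of 1s. Each pair of columns can share at most one row with both entries 1 (else a 2×2 all-ones block appears), so Σ_i C(r_i, 2) ≤ C(113, 2) = 6328. By convexity Σ_i C(r_i, 2) ≥ 156·C(z/156, 2) = z(z − 156)/(2·156), giving z² − 156z − 156·113·112 ≤ 0 and hence z ≤ (1/2)[156 + √(24336 + 4·1974336)] = (1/2)[156 + √7921680] ≈ (1/2)(156 + 2814.5479) = 1485.274.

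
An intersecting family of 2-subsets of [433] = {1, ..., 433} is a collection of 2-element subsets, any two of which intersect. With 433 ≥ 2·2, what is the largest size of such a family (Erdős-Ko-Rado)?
max |F| = C(432, 1) = 432

The Erdős-Ko-Rado theorem states: for n ≥ 2k, an intersecting family of k-subsets of an n-element set has size at most C(n − 1, k − 1), with equality for 'star' families {A ⊆ [n] : |A| = k, i ∈ A} (fix an element i). For n = 433, k = 2: C(432, 1) = 432.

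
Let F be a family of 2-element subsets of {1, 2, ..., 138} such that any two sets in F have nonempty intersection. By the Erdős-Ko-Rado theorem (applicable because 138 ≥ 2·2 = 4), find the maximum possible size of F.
max |F| = C(137, 1) = 137

Erdős-Ko-Rado (1961): when n ≥ 2k, max |F| = C(n−1, k−1). The bound is attained by the star {A : i ∈ A} for any fixed i ∈ [n]. Here C(138−1, 2−1) = C(137, 1) = 137.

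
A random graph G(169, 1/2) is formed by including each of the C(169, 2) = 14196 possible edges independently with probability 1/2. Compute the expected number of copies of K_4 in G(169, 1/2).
E[# K_4] = C(169, 4) · (1/2)^C(4, 2) = 32795126 / 2^6 = 16397563/32 = 512423.84375

For each 4-subset S of vertices (there are C(169, 4) = 32795126 such S), let X_S = 1 if S induces a K_4 (all C(4, 2) = 6 edges present). Then P(X_S = 1) = (1/2)^6 = 1/64. By linearity of expectation, E[# K_4] = C(169, 4) · (1/2)^6 = 32795126 / 64 = 16397563/32 = 512423.84375.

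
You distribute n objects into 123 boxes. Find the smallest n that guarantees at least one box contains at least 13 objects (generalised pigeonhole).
n = (13 − 1)·123 + 1 = 1477

By the generalised pigeonhole principle, to guarantee some box contains ≥ r objects we need more than (r − 1) · k objects total. Threshold: n = (r − 1) · k + 1. With r = 13 and k = 123: n = 12 · 123 + 1 = 1476 + 1 = 1477. For n = 1476 = 12 · 123, we can put exactly 12 objects in every box, avoiding 13 in any single one — so 1477 is tight.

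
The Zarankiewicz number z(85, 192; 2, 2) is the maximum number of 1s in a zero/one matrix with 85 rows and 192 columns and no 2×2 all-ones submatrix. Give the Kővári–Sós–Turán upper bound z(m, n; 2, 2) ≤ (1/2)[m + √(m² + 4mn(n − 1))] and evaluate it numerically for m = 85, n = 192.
z(85, 192; 2, 2) ≤ (1/2)[85 + √(85² + 4·85·192·191)] = (1/2)[85 + √12475705] = 1808.5482

Kővári–Sós–Turán: let r_1, ..., r_85 be the row sums and z = Σ r_i the total number of 1s. Each pair of columns can share at most one row with both entries 1 (else a 2×2 all-ones block appears), so Σ_i C(r_i, 2) ≤ C(192, 2) = 18336. By convexity Σ_i C(r_i, 2) ≥ 85·C(z/85, 2) = z(z − 85)/(2·85), giving z² − 85z − 85·192·191 ≤ 0 and hence z ≤ (1/2)[85 + √(7225 + 4·3117120)] = (1/2)[85 + √12475705] ≈ (1/2)(85 + 3532.0964) = 1808.5482.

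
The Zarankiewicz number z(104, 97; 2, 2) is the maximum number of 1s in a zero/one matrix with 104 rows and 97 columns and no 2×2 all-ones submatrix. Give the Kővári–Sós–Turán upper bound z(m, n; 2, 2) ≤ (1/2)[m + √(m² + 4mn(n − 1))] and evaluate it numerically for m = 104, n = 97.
z(104, 97; 2, 2) ≤ (1/2)[104 + √(104² + 4·104·97·96)] = (1/2)[104 + √3884608] = 1037.4704

Kővári–Sós–Turán: let r_1, ..., r_104 be the row sums and z = Σ r_i the total number of 1s. Each pair of columns can share at most one row with both entries 1 (else a 2×2 all-ones block appears), so Σ_i C(r_i, 2) ≤ C(97, 2) = 4656. By convexity Σ_i C(r_i, 2) ≥ 104·C(z/104, 2) = z(z − 104)/(2·104), giving z² − 104z − 104·97·96 ≤ 0 and hence z ≤ (1/2)[104 + √(10816 + 4·968448)] = (1/2)[104 + √3884608] ≈ (1/2)(104 + 1970.9409) = 1037.4704.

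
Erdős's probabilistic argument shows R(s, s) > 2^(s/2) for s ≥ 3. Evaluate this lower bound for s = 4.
2^(4/2) = 4; so R(4, 4) > 4

Colour each edge of K_n uniformly at random with red/blue. The expected number of monochromatic K_4 is C(n, 4) · 2 · 2^(−C(4,2)). If C(n, 4) · 2^(1 − C(4,2)) < 1, then with positive probability no monochromatic K_4 exists, so R(4, 4) > n. The standard estimate C(n, 4) ≤ n^4/4! shows this inequality holds whenever n ≤ 2^(4/2) (since 4! · 2^(C(4,2) − 1) > 2^(4^2/2) ≥ n^4). Hence R(4, 4) > 2^(4/2) = 4.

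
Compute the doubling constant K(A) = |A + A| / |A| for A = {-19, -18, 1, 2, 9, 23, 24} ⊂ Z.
K = |A + A| / |A| = 24/7

Enumerate A + A = {a + b : a, b ∈ A}. With |A| = 7, there are |A|^2 = 49 ordered sum pairs; collecting distinct values, A + A = {-38, -37, -36, -18, -17, -16, -10, -9, 2, 3, 4, 5, 6, 10, 11, 18, 24, 25, 26, 32, 33, 46, 47, 48}, so |A + A| = 24. Thus K = 24/7. For comparison, the minimum possible |A + A| over all 7-element sets is 2·7 − 1 = 13 (so min K = 13/7), attained only by arithmetic progressions.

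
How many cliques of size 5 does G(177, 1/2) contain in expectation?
E[# K_5] = C(177, 5) · (1/2)^C(5, 2) = 1367533860 / 2^10 = 341883465/256 ≈ 1335482.285156

For each 5-subset S of vertices (there are C(177, 5) = 1367533860 such S), let X_S = 1 if S induces a K_5 (all C(5, 2) = 10 edges present). Then P(X_S = 1) = (1/2)^10 = 1/1024. By linearity of expectation, E[# K_5] = C(177, 5) · (1/2)^10 = 1367533860 / 1024 = 341883465/256 ≈ 1335482.285156.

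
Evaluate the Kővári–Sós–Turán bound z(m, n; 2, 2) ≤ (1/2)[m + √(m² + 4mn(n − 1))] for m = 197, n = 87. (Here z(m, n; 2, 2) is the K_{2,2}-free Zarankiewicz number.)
z(197, 87; 2, 2) ≤ (1/2)[197 + √(197² + 4·197·87·86)] = (1/2)[197 + √5934625] = 1316.5543

Kővári–Sós–Turán: let r_1, ..., r_197 be the row sums and z = Σ r_i the total number of 1s. Each pair of columns can share at most one row with both entries 1 (else a 2×2 all-ones block appears), so Σ_i C(r_i, 2) ≤ C(87, 2) = 3741. By convexity Σ_i C(r_i, 2) ≥ 197·C(z/197, 2) = z(z − 197)/(2·197), giving z² − 197z − 197·87·86 ≤ 0 and hence z ≤ (1/2)[197 + √(38809 + 4·1473954)] = (1/2)[197 + √5934625] ≈ (1/2)(197 + 2436.1086) = 1316.5543.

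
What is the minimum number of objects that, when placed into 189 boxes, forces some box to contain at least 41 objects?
n = (41 − 1)·189 + 1 = 7561

By the generalised pigeonhole principle, to guarantee some box contains ≥ r objects we need more than (r − 1) · k objects total. Threshold: n = (r − 1) · k + 1. With r = 41 and k = 189: n = 40 · 189 + 1 = 7560 + 1 = 7561. For n = 7560 = 40 · 189, we can put exactly 40 objects in every box, avoiding 41 in any single one — so 7561 is tight.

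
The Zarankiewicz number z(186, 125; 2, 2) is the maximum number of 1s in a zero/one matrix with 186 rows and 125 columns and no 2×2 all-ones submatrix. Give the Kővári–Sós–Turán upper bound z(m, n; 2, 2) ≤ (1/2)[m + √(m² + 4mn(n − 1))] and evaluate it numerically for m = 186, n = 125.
z(186, 125; 2, 2) ≤ (1/2)[186 + √(186² + 4·186·125·124)] = (1/2)[186 + √11566596] = 1793.4849

Kővári–Sós–Turán: let r_1, ..., r_186 be the row sums and z = Σ r_i the total number of 1s. Each pair of columns can share at most one row with both entries 1 (else a 2×2 all-ones block appears), so Σ_i C(r_i, 2) ≤ C(125, 2) = 7750. By convexity Σ_i C(r_i, 2) ≥ 186·C(z/186, 2) = z(z − 186)/(2·186), giving z² − 186z − 186·125·124 ≤ 0 and hence z ≤ (1/2)[186 + √(34596 + 4·2883000)] = (1/2)[186 + √11566596] ≈ (1/2)(186 + 3400.9699) = 1793.4849.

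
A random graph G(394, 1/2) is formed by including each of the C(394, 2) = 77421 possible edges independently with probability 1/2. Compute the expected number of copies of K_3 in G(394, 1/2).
E[# K_3] = C(394, 3) · (1/2)^C(3, 2) = 10116344 / 2^3 = 1264543

For each 3-subset S of vertices (there are C(394, 3) = 10116344 such S), let X_S = 1 if S induces a K_3 (all C(3, 2) = 3 edges present). Then P(X_S = 1) = (1/2)^3 = 1/8. By linearity of expectation, E[# K_3] = C(394, 3) · (1/2)^3 = 10116344 / 8 = 1264543.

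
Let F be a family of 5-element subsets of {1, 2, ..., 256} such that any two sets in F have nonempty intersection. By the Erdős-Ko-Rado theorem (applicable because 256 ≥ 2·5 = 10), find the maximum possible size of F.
max |F| = C(255, 4) = 172061505

Erdős-Ko-Rado (1961): when n ≥ 2k, max |F| = C(n−1, k−1). The bound is attained by the star {A : i ∈ A} for any fixed i ∈ [n]. Here C(256−1, 5−1) = C(255, 4) = 172061505.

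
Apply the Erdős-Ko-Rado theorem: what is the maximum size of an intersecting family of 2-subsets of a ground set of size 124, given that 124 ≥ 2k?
max |F| = C(123, 1) = 123

Erdős-Ko-Rado (1961): when n ≥ 2k, max |F| = C(n−1, k−1). The bound is attained by the star {A : i ∈ A} for any fixed i ∈ [n]. Here C(124−1, 2−1) = C(123, 1) = 123.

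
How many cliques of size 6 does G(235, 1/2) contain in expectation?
E[# K_6] = C(235, 6) · (1/2)^C(6, 2) = 219348639510 / 2^15 = 109674319755/16384 ≈ 6693989.242859

For each 6-subset S of vertices (there are C(235, 6) = 219348639510 such S), let X_S = 1 if S induces a K_6 (all C(6, 2) = 15 edges present). Then P(X_S = 1) = (1/2)^15 = 1/32768. By linearity of expectation, E[# K_6] = C(235, 6) · (1/2)^15 = 219348639510 / 32768 = 109674319755/16384 ≈ 6693989.242859.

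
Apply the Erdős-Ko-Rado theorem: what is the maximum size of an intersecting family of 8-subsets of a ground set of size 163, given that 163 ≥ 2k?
max |F| = C(162, 7) = 509458483872

Erdős-Ko-Rado (1961): when n ≥ 2k, max |F| = C(n−1, k−1). The bound is attained by the star {A : i ∈ A} for any fixed i ∈ [n]. Here C(163−1, 8−1) = C(162, 7) = 509458483872.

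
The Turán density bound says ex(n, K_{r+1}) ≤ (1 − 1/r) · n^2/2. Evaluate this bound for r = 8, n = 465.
Turán density bound = (7/8) · 465^2/2 = 1513575/16 ≈ 94598.4375

Turán's theorem: ex(n, K_{r+1}) is achieved by the complete r-partite Turán graph T(n, r) with parts as balanced as possible, and is at most (1 − 1/r) · n^2/2. For r = 8, n = 465: the density bound is (7/8) · 216225/2 = 1513575/16 ≈ 94598.4375. The integer-valued extremum is e(T(465, 8)) = 94598, which is strictly less than the density bound 1513575/16 since 8 ∤ 465 (the parts of T(465, 8) cannot all be equal).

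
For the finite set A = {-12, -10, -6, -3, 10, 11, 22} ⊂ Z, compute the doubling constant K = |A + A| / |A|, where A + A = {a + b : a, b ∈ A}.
K = |A + A| / |A| = 28/7 = 4

Enumerate A + A = {a + b : a, b ∈ A}. With |A| = 7, there are |A|^2 = 49 ordered sum pairs; collecting distinct values, A + A = {-24, -22, -20, -18, -16, -15, -13, -12, -9, -6, -2, -1, 0, 1, 4, 5, 7, 8, 10, 12, 16, 19, 20, 21, 22, 32, 33, 44}, so |A + A| = 28. Thus K = 28/7 = 4. For comparison, the minimum possible |A + A| over all 7-element sets is 2·7 − 1 = 13 (so min K = 13/7), attained only by arithmetic progressions.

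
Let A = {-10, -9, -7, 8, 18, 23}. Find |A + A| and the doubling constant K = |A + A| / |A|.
K = |A + A| / |A| = 20/6 = 10/3

Enumerate A + A = {a + b : a, b ∈ A}. With |A| = 6, there are |A|^2 = 36 ordered sum pairs; collecting distinct values, A + A = {-20, -19, -18, -17, -16, -14, -2, -1, 1, 8, 9, 11, 13, 14, 16, 26, 31, 36, 41, 46}, so |A + A| = 20. Thus K = 20/6 = 10/3. For comparison, the minimum possible |A + A| over all 6-element sets is 2·6 − 1 = 11 (so min K = 11/6), attained only by arithmetic progressions.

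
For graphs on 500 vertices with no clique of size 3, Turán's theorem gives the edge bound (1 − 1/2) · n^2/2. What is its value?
Turán density bound = (1/2) · 500^2/2 = 62500

Turán's theorem: ex(n, K_{r+1}) is achieved by the complete r-partite Turán graph T(n, r) with parts as balanced as possible, and is at most (1 − 1/r) · n^2/2. For r = 2, n = 500: the density bound is (1/2) · 250000/2 = 62500. Since 2 ∣ 500, the Turán graph T(500, 2) has parts of equal size 250, and its edge count e(T(500, 2)) = 62500 attains the density bound exactly.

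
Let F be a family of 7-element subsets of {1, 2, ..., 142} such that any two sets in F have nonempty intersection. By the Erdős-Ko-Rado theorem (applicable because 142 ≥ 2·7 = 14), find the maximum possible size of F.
max |F| = C(141, 6) = 9798689908

The Erdős-Ko-Rado theorem states: for n ≥ 2k, an intersecting family of k-subsets of an n-element set has size at most C(n − 1, k − 1), with equality for 'star' families {A ⊆ [n] : |A| = k, i ∈ A} (fix an element i). For n = 142, k = 7: C(141, 6) = 9798689908.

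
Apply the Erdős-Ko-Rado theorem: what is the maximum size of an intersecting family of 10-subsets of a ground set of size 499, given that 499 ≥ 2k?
max |F| = C(498, 9) = 4827542625768602740

The Erdős-Ko-Rado theorem states: for n ≥ 2k, an intersecting family of k-subsets of an n-element set has size at most C(n − 1, k − 1), with equality for 'star' families {A ⊆ [n] : |A| = k, i ∈ A} (fix an element i). For n = 499, k = 10: C(498, 9) = 4827542625768602740.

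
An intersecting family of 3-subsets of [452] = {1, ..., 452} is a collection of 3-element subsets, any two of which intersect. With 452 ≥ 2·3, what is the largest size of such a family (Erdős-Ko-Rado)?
max |F| = C(451, 2) = 101475

Erdős-Ko-Rado (1961): when n ≥ 2k, max |F| = C(n−1, k−1). The bound is attained by the star {A : i ∈ A} for any fixed i ∈ [n]. Here C(452−1, 3−1) = C(451, 2) = 101475.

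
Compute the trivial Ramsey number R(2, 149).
R(2, 149) = 149

R(2, k) = k for all k ≥ 2: in a 2-colouring of K_k, either some edge is red (a red K_2) or all edges are blue (a blue K_k). And K_{148} coloured all-blue has no blue K_149, so R(2, 149) > 148. Hence R(2, 149) = 149.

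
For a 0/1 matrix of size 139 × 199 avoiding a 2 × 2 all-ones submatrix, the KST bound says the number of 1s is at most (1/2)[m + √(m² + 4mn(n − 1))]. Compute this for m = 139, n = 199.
z(139, 199; 2, 2) ≤ (1/2)[139 + √(139² + 4·139·199·198)] = (1/2)[139 + √21926833] = 2410.8048

Kővári–Sós–Turán: let r_1, ..., r_139 be the row sums and z = Σ r_i the total number of 1s. Each pair of columns can share at most one row with both entries 1 (else a 2×2 all-ones block appears), so Σ_i C(r_i, 2) ≤ C(199, 2) = 19701. By convexity Σ_i C(r_i, 2) ≥ 139·C(z/139, 2) = z(z − 139)/(2·139), giving z² − 139z − 139·199·198 ≤ 0 and hence z ≤ (1/2)[139 + √(19321 + 4·5476878)] = (1/2)[139 + √21926833] ≈ (1/2)(139 + 4682.6096) = 2410.8048.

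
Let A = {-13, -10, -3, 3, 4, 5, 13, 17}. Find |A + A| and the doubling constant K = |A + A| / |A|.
K = |A + A| / |A| = 31/8

Enumerate A + A = {a + b : a, b ∈ A}. With |A| = 8, there are |A|^2 = 64 ordered sum pairs; collecting distinct values, A + A = {-26, -23, -20, -16, -13, -10, -9, -8, -7, -6, -5, 0, 1, 2, 3, 4, 6, 7, 8, 9, 10, 14, 16, 17, 18, 20, 21, 22, 26, 30, 34}, so |A + A| = 31. Thus K = 31/8. For comparison, the minimum possible |A + A| over all 8-element sets is 2·8 − 1 = 15 (so min K = 15/8), attained only by arithmetic progressions.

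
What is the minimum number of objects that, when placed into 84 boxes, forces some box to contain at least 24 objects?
n = (24 − 1)·84 + 1 = 1933

By the generalised pigeonhole principle, to guarantee some box contains ≥ r objects we need more than (r − 1) · k objects total. Threshold: n = (r − 1) · k + 1. With r = 24 and k = 84: n = 23 · 84 + 1 = 1932 + 1 = 1933. For n = 1932 = 23 · 84, we can put exactly 23 objects in every box, avoiding 24 in any single one — so 1933 is tight.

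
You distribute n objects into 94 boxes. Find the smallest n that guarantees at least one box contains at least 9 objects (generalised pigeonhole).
n = (9 − 1)·94 + 1 = 753

By the generalised pigeonhole principle, to guarantee some box contains ≥ r objects we need more than (r − 1) · k objects total. Threshold: n = (r − 1) · k + 1. With r = 9 and k = 94: n = 8 · 94 + 1 = 752 + 1 = 753. For n = 752 = 8 · 94, we can put exactly 8 objects in every box, avoiding 9 in any single one — so 753 is tight.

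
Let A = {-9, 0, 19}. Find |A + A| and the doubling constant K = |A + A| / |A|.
K = |A + A| / |A| = 6/3 = 2

Enumerate A + A = {a + b : a, b ∈ A}. With |A| = 3, there are |A|^2 = 9 ordered sum pairs; collecting distinct values, A + A = {-18, -9, 0, 10, 19, 38}, so |A + A| = 6. Thus K = 6/3 = 2. For comparison, the minimum possible |A + A| over all 3-element sets is 2·3 − 1 = 5 (so min K = 5/3), attained only by arithmetic progressions.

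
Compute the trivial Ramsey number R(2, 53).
R(2, 53) = 53

R(2, k) = k for all k ≥ 2: in a 2-colouring of K_k, either some edge is red (a red K_2) or all edges are blue (a blue K_k). And K_{52} coloured all-blue has no blue K_53, so R(2, 53) > 52. Hence R(2, 53) = 53.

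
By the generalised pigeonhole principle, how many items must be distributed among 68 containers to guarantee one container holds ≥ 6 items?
n = (6 − 1)·68 + 1 = 341

By the generalised pigeonhole principle, to guarantee some box contains ≥ r objects we need more than (r − 1) · k objects total. Threshold: n = (r − 1) · k + 1. With r = 6 and k = 68: n = 5 · 68 + 1 = 340 + 1 = 341. For n = 340 = 5 · 68, we can put exactly 5 objects in every box, avoiding 6 in any single one — so 341 is tight.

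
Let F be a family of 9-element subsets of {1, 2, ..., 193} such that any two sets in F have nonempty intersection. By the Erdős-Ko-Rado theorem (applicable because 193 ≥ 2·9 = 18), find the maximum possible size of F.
max |F| = C(192, 8) = 39510598291560

The Erdős-Ko-Rado theorem states: for n ≥ 2k, an intersecting family of k-subsets of an n-element set has size at most C(n − 1, k − 1), with equality for 'star' families {A ⊆ [n] : |A| = k, i ∈ A} (fix an element i). For n = 193, k = 9: C(192, 8) = 39510598291560.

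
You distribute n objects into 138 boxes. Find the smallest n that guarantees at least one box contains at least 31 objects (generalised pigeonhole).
n = (31 − 1)·138 + 1 = 4141

By the generalised pigeonhole principle, to guarantee some box contains ≥ r objects we need more than (r − 1) · k objects total. Threshold: n = (r − 1) · k + 1. With r = 31 and k = 138: n = 30 · 138 + 1 = 4140 + 1 = 4141. For n = 4140 = 30 · 138, we can put exactly 30 objects in every box, avoiding 31 in any single one — so 4141 is tight.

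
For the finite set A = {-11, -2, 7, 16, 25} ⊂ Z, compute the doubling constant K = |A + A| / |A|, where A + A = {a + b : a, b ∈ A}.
K = |A + A| / |A| = 9/5

Enumerate A + A = {a + b : a, b ∈ A}. With |A| = 5, there are |A|^2 = 25 ordered sum pairs; collecting distinct values, A + A = {-22, -13, -4, 5, 14, 23, 32, 41, 50}, so |A + A| = 9. Thus K = 9/5. Here |A + A| = 2|A| − 1 = 9, the minimum possible — so K = 9/5 is minimal, which holds iff A is an arithmetic progression.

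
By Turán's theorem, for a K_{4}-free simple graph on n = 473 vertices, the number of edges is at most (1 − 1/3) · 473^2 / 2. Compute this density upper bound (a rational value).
Turán density bound = (2/3) · 473^2/2 = 223729/3 ≈ 74576.3333

Turán's theorem: ex(n, K_{r+1}) is achieved by the complete r-partite Turán graph T(n, r) with parts as balanced as possible, and is at most (1 − 1/r) · n^2/2. For r = 3, n = 473: the density bound is (2/3) · 223729/2 = 223729/3 ≈ 74576.3333. The integer-valued extremum is e(T(473, 3)) = 74576, which is strictly less than the density bound 223729/3 since 3 ∤ 473 (the parts of T(473, 3) cannot all be equal).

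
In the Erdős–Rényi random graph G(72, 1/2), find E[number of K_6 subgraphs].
E[# K_6] = C(72, 6) · (1/2)^C(6, 2) = 156238908 / 2^15 = 39059727/8192 ≈ 4768.033081

For each 6-subset S of vertices (there are C(72, 6) = 156238908 such S), let X_S = 1 if S induces a K_6 (all C(6, 2) = 15 edges present). Then P(X_S = 1) = (1/2)^15 = 1/32768. By linearity of expectation, E[# K_6] = C(72, 6) · (1/2)^15 = 156238908 / 32768 = 39059727/8192 ≈ 4768.033081.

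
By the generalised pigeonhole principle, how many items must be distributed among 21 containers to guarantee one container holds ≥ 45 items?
n = (45 − 1)·21 + 1 = 925

By the generalised pigeonhole principle, to guarantee some box contains ≥ r objects we need more than (r − 1) · k objects total. Threshold: n = (r − 1) · k + 1. With r = 45 and k = 21: n = 44 · 21 + 1 = 924 + 1 = 925. For n = 924 = 44 · 21, we can put exactly 44 objects in every box, avoiding 45 in any single one — so 925 is tight.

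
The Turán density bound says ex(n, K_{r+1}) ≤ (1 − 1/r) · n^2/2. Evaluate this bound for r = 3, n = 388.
Turán density bound = (2/3) · 388^2/2 = 150544/3 ≈ 50181.3333

Turán's theorem: ex(n, K_{r+1}) is achieved by the complete r-partite Turán graph T(n, r) with parts as balanced as possible, and is at most (1 − 1/r) · n^2/2. For r = 3, n = 388: the density bound is (2/3) · 150544/2 = 150544/3 ≈ 50181.3333. The integer-valued extremum is e(T(388, 3)) = 50181, which is strictly less than the density bound 150544/3 since 3 ∤ 388 (the parts of T(388, 3) cannot all be equal).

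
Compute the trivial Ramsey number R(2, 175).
R(2, 175) = 175

R(2, k) = k for all k ≥ 2: in a 2-colouring of K_k, either some edge is red (a red K_2) or all edges are blue (a blue K_k). And K_{174} coloured all-blue has no blue K_175, so R(2, 175) > 174. Hence R(2, 175) = 175.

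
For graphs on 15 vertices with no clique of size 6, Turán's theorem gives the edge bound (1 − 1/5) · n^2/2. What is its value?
Turán density bound = (4/5) · 15^2/2 = 90

Turán's theorem: ex(n, K_{r+1}) is achieved by the complete r-partite Turán graph T(n, r) with parts as balanced as possible, and is at most (1 − 1/r) · n^2/2. For r = 5, n = 15: the density bound is (4/5) · 225/2 = 90. Since 5 ∣ 15, the Turán graph T(15, 5) has parts of equal size 3, and its edge count e(T(15, 5)) = 90 attains the density bound exactly.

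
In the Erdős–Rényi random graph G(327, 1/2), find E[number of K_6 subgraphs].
E[# K_6] = C(327, 6) · (1/2)^C(6, 2) = 1621509963255 / 2^15 ≈ 49484556.984100

For each 6-subset S of vertices (there are C(327, 6) = 1621509963255 such S), let X_S = 1 if S induces a K_6 (all C(6, 2) = 15 edges present). Then P(X_S = 1) = (1/2)^15 = 1/32768. By linearity of expectation, E[# K_6] = C(327, 6) · (1/2)^15 = 1621509963255 / 32768 ≈ 49484556.984100.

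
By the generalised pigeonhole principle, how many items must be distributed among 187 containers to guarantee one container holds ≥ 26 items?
n = (26 − 1)·187 + 1 = 4676

By the generalised pigeonhole principle, to guarantee some box contains ≥ r objects we need more than (r − 1) · k objects total. Threshold: n = (r − 1) · k + 1. With r = 26 and k = 187: n = 25 · 187 + 1 = 4675 + 1 = 4676. For n = 4675 = 25 · 187, we can put exactly 25 objects in every box, avoiding 26 in any single one — so 4676 is tight.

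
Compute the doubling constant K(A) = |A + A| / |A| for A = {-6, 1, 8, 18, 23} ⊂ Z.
K = |A + A| / |A| = 14/5

Enumerate A + A = {a + b : a, b ∈ A}. With |A| = 5, there are |A|^2 = 25 ordered sum pairs; collecting distinct values, A + A = {-12, -5, 2, 9, 12, 16, 17, 19, 24, 26, 31, 36, 41, 46}, so |A + A| = 14. Thus K = 14/5. For comparison, the minimum possible |A + A| over all 5-element sets is 2·5 − 1 = 9 (so min K = 9/5), attained only by arithmetic progressions.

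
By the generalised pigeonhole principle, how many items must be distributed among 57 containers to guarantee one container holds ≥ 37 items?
n = (37 − 1)·57 + 1 = 2053

By the generalised pigeonhole principle, to guarantee some box contains ≥ r objects we need more than (r − 1) · k objects total. Threshold: n = (r − 1) · k + 1. With r = 37 and k = 57: n = 36 · 57 + 1 = 2052 + 1 = 2053. For n = 2052 = 36 · 57, we can put exactly 36 objects in every box, avoiding 37 in any single one — so 2053 is tight.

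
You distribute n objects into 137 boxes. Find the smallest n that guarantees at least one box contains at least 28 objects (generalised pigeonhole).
n = (28 − 1)·137 + 1 = 3700

By the generalised pigeonhole principle, to guarantee some box contains ≥ r objects we need more than (r − 1) · k objects total. Threshold: n = (r − 1) · k + 1. With r = 28 and k = 137: n = 27 · 137 + 1 = 3699 + 1 = 3700. For n = 3699 = 27 · 137, we can put exactly 27 objects in every box, avoiding 28 in any single one — so 3700 is tight.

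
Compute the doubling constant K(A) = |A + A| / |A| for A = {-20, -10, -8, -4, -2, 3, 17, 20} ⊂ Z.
K = |A + A| / |A| = 35/8

Enumerate A + A = {a + b : a, b ∈ A}. With |A| = 8, there are |A|^2 = 64 ordered sum pairs; collecting distinct values, A + A = {-40, -30, -28, -24, -22, -20, -18, -17, -16, -14, -12, -10, -8, -7, -6, -5, -4, -3, -1, 0, 1, 6, 7, 9, 10, 12, 13, 15, 16, 18, 20, 23, 34, 37, 40}, so |A + A| = 35. Thus K = 35/8. For comparison, the minimum possible |A + A| over all 8-element sets is 2·8 − 1 = 15 (so min K = 15/8), attained only by arithmetic progressions.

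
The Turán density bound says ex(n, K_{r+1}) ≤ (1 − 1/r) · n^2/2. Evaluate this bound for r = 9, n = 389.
Turán density bound = (8/9) · 389^2/2 = 605284/9 ≈ 67253.7778

Turán's theorem: ex(n, K_{r+1}) is achieved by the complete r-partite Turán graph T(n, r) with parts as balanced as possible, and is at most (1 − 1/r) · n^2/2. For r = 9, n = 389: the density bound is (8/9) · 151321/2 = 605284/9 ≈ 67253.7778. The integer-valued extremum is e(T(389, 9)) = 67253, which is strictly less than the density bound 605284/9 since 9 ∤ 389 (the parts of T(389, 9) cannot all be equal).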